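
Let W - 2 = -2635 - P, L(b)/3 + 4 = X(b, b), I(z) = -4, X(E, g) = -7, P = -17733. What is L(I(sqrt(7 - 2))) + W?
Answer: 15067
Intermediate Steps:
L(b) = -33 (L(b) = -12 + 3*(-7) = -12 - 21 = -33)
W = 15100 (W = 2 + (-2635 - 1*(-17733)) = 2 + (-2635 + 17733) = 2 + 15098 = 15100)
L(I(sqrt(7 - 2))) + W = -33 + 15100 = 15067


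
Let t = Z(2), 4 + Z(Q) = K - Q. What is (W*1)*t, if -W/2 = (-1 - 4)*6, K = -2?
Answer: -480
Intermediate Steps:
Z(Q) = -6 - Q (Z(Q) = -4 + (-2 - Q) = -6 - Q)
t = -8 (t = -6 - 1*2 = -6 - 2 = -8)
W = 60 (W = -2*(-1 - 4)*6 = -(-10)*6 = -2*(-30) = 60)
(W*1)*t = (60*1)*(-8) = 60*(-8) = -480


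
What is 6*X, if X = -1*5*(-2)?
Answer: 60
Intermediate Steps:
X = 10 (X = -5*(-2) = 10)
6*X = 6*10 = 60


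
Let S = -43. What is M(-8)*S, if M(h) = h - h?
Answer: 0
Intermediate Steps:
M(h) = 0
M(-8)*S = 0*(-43) = 0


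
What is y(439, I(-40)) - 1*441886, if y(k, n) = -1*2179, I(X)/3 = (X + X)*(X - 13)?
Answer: -444065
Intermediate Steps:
I(X) = 6*X*(-13 + X) (I(X) = 3*((X + X)*(X - 13)) = 3*((2*X)*(-13 + X)) = 3*(2*X*(-13 + X)) = 6*X*(-13 + X))
y(k, n) = -2179
y(439, I(-40)) - 1*441886 = -2179 - 1*441886 = -2179 - 441886 = -444065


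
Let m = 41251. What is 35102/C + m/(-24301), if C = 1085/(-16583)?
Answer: -2020795853943/3766655 ≈ -5.3650e+5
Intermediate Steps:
C = -155/2369 (C = 1085*(-1/16583) = -155/2369 ≈ -0.065428)
35102/C + m/(-24301) = 35102/(-155/2369) + 41251/(-24301) = 35102*(-2369/155) + 41251*(-1/24301) = -83156638/155 - 41251/24301 = -2020795853943/3766655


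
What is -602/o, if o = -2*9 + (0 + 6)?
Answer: 301/6 ≈ 50.167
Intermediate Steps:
o = -12 (o = -18 + 6 = -12)
-602/o = -602/(-12) = -602*(-1/12) = 301/6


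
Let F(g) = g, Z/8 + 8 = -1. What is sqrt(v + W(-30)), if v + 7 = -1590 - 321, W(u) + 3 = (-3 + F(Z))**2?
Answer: 2*sqrt(926) ≈ 60.860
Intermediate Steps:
Z = -72 (Z = -64 + 8*(-1) = -64 - 8 = -72)
W(u) = 5622 (W(u) = -3 + (-3 - 72)**2 = -3 + (-75)**2 = -3 + 5625 = 5622)
v = -1918 (v = -7 + (-1590 - 321) = -7 - 1911 = -1918)
sqrt(v + W(-30)) = sqrt(-1918 + 5622) = sqrt(3704) = 2*sqrt(926)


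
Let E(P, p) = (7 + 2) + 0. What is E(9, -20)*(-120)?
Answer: -1080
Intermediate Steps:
E(P, p) = 9 (E(P, p) = 9 + 0 = 9)
E(9, -20)*(-120) = 9*(-120) = -1080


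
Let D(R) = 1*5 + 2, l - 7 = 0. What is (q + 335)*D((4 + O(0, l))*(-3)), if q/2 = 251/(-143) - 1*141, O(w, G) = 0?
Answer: 49539/143 ≈ 346.43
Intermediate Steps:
l = 7 (l = 7 + 0 = 7)
D(R) = 7 (D(R) = 5 + 2 = 7)
q = -40828/143 (q = 2*(251/(-143) - 1*141) = 2*(251*(-1/143) - 141) = 2*(-251/143 - 141) = 2*(-20414/143) = -40828/143 ≈ -285.51)
(q + 335)*D((4 + O(0, l))*(-3)) = (-40828/143 + 335)*7 = (7077/143)*7 = 49539/143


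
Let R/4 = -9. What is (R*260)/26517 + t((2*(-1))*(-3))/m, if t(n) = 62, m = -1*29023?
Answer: -91099778/256534297 ≈ -0.35512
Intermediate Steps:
R = -36 (R = 4*(-9) = -36)
m = -29023
(R*260)/26517 + t((2*(-1))*(-3))/m = -36*260/26517 + 62/(-29023) = -9360*1/26517 + 62*(-1/29023) = -3120/8839 - 62/29023 = -91099778/256534297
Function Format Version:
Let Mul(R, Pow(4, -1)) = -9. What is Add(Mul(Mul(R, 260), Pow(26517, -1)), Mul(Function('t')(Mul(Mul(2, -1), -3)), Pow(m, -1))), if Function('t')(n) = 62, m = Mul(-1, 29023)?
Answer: Rational(-91099778, 256534297) ≈ -0.35512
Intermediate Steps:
R = -36 (R = Mul(4, -9) = -36)
m = -29023
Add(Mul(Mul(R, 260), Pow(26517, -1)), Mul(Function('t')(Mul(Mul(2, -1), -3)), Pow(m, -1))) = Add(Mul(Mul(-36, 260), Pow(26517, -1)), Mul(62, Pow(-29023, -1))) = Add(Mul(-9360, Rational(1, 26517)), Mul(62, Rational(-1, 29023))) = Add(Rational(-3120, 8839), Rational(-62, 29023)) = Rational(-91099778, 256534297)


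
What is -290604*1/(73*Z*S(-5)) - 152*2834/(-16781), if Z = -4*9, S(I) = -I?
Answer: 878076437/18375195 ≈ 47.786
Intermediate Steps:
Z = -36
-290604*1/(73*Z*S(-5)) - 152*2834/(-16781) = -290604/((-1*(-5)*73)*(-36)) - 152*2834/(-16781) = -290604/((5*73)*(-36)) - 430768*(-1/16781) = -290604/(365*(-36)) + 430768/16781 = -290604/(-13140) + 430768/16781 = -290604*(-1/13140) + 430768/16781 = 24217/1095 + 430768/16781 = 878076437/18375195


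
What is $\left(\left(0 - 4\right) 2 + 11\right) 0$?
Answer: $0$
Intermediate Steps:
$\left(\left(0 - 4\right) 2 + 11\right) 0 = \left(\left(-4\right) 2 + 11\right) 0 = \left(-8 + 11\right) 0 = 3 \cdot 0 = 0$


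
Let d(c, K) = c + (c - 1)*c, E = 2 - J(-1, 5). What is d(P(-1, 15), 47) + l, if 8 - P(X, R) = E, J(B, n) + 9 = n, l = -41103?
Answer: -41099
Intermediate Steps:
J(B, n) = -9 + n
E = 6 (E = 2 - (-9 + 5) = 2 - 1*(-4) = 2 + 4 = 6)
P(X, R) = 2 (P(X, R) = 8 - 1*6 = 8 - 6 = 2)
d(c, K) = c + c*(-1 + c) (d(c, K) = c + (-1 + c)*c = c + c*(-1 + c))
d(P(-1, 15), 47) + l = 2² - 41103 = 4 - 41103 = -41099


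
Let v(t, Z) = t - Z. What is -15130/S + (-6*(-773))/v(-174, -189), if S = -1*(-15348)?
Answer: 11826179/38370 ≈ 308.21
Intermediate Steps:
S = 15348
-15130/S + (-6*(-773))/v(-174, -189) = -15130/15348 + (-6*(-773))/(-174 - 1*(-189)) = -15130*1/15348 + 4638/(-174 + 189) = -7565/7674 + 4638/15 = -7565/7674 + 4638*(1/15) = -7565/7674 + 1546/5 = 11826179/38370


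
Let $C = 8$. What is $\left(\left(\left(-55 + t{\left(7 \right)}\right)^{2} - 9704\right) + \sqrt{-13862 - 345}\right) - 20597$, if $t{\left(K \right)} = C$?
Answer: $-28092 + i \sqrt{14207} \approx -28092.0 + 119.19 i$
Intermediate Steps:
$t{\left(K \right)} = 8$
$\left(\left(\left(-55 + t{\left(7 \right)}\right)^{2} - 9704\right) + \sqrt{-13862 - 345}\right) - 20597 = \left(\left(\left(-55 + 8\right)^{2} - 9704\right) + \sqrt{-13862 - 345}\right) - 20597 = \left(\left(\left(-47\right)^{2} - 9704\right) + \sqrt{-14207}\right) - 20597 = \left(\left(2209 - 9704\right) + i \sqrt{14207}\right) - 20597 = \left(-7495 + i \sqrt{14207}\right) - 20597 = -28092 + i \sqrt{14207}$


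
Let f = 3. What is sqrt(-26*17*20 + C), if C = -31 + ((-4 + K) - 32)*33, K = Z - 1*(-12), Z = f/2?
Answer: I*sqrt(38454)/2 ≈ 98.048*I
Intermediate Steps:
Z = 3/2 ≈ 1.5000
K = 27/2 (K = 3/2 - 1*(-12) = 3/2 + 12 = 27/2 ≈ 13.500)
C = -1547/2 (C = -31 + ((-4 + 27/2) - 32)*33 = -31 + (19/2 - 32)*33 = -31 - 45/2*33 = -31 - 1485/2 = -1547/2 ≈ -773.50)
sqrt(-26*17*20 + C) = sqrt(-26*17*20 - 1547/2) = sqrt(-442*20 - 1547/2) = sqrt(-8840 - 1547/2) = sqrt(-19227/2) = I*sqrt(38454)/2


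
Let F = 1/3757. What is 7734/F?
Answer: 29056638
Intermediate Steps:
F = 1/3757 ≈ 0.00026617
7734/F = 7734/(1/3757) = 7734*3757 = 29056638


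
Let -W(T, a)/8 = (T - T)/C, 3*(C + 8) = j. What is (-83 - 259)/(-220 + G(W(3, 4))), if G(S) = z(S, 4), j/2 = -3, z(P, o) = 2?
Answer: 171/109 ≈ 1.5688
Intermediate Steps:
j = -6 (j = 2*(-3) = -6)
C = -10 (C = -8 + (⅓)*(-6) = -8 - 2 = -10)
W(T, a) = 0 (W(T, a) = -8*(T - T)/(-10) = -0*(-1)/10 = -8*0 = 0)
G(S) = 2
(-83 - 259)/(-220 + G(W(3, 4))) = (-83 - 259)/(-220 + 2) = -342/(-218) = -342*(-1/218) = 171/109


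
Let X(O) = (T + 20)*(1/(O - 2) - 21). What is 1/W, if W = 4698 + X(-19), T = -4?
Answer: 21/91586 ≈ 0.00022929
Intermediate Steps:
X(O) = -336 + 16/(-2 + O) (X(O) = (-4 + 20)*(1/(O - 2) - 21) = 16*(1/(-2 + O) - 21) = 16*(-21 + 1/(-2 + O)) = -336 + 16/(-2 + O))
W = 91586/21 (W = 4698 + 16*(43 - 21*(-19))/(-2 - 19) = 4698 + 16*(43 + 399)/(-21) = 4698 + 16*(-1/21)*442 = 4698 - 7072/21 = 91586/21 ≈ 4361.2)
1/W = 1/(91586/21) = 21/91586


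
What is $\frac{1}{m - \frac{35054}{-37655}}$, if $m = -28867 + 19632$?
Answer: $- \frac{2215}{20453463} \approx -0.00010829$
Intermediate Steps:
$m = -9235$
$\frac{1}{m - \frac{35054}{-37655}} = \frac{1}{-9235 - \frac{35054}{-37655}} = \frac{1}{-9235 - - \frac{2062}{2215}} = \frac{1}{-9235 + \frac{2062}{2215}} = \frac{1}{- \frac{20453463}{2215}} = - \frac{2215}{20453463}$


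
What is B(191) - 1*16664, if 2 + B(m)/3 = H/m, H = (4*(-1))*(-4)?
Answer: -3183922/191 ≈ -16670.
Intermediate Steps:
H = 16 (H = -4*(-4) = 16)
B(m) = -6 + 48/m (B(m) = -6 + 3*(16/m) = -6 + 48/m)
B(191) - 1*16664 = (-6 + 48/191) - 1*16664 = (-6 + 48*(1/191)) - 16664 = (-6 + 48/191) - 16664 = -1098/191 - 16664 = -3183922/191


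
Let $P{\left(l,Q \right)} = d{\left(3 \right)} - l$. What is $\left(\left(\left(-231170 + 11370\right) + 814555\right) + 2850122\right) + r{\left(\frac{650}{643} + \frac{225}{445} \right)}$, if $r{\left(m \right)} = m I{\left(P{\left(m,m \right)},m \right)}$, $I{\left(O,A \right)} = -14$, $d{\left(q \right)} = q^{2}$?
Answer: $\frac{197138761089}{57227} \approx 3.4449 \cdot 10^{6}$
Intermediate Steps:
$P{\left(l,Q \right)} = 9 - l$ ($P{\left(l,Q \right)} = 3^{2} - l = 9 - l$)
$r{\left(m \right)} = - 14 m$ ($r{\left(m \right)} = m \left(-14\right) = - 14 m$)
$\left(\left(\left(-231170 + 11370\right) + 814555\right) + 2850122\right) + r{\left(\frac{650}{643} + \frac{225}{445} \right)} = \left(\left(\left(-231170 + 11370\right) + 814555\right) + 2850122\right) - 14 \left(\frac{650}{643} + \frac{225}{445}\right) = \left(\left(-219800 + 814555\right) + 2850122\right) - 14 \left(650 \cdot \frac{1}{643} + 225 \cdot \frac{1}{445}\right) = \left(594755 + 2850122\right) - 14 \left(\frac{650}{643} + \frac{45}{89}\right) = 3444877 - \frac{1214990}{57227} = \frac{197138761089}{57227}$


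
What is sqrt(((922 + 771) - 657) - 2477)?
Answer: I*sqrt(1441) ≈ 37.961*I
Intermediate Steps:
sqrt(((922 + 771) - 657) - 2477) = sqrt((1693 - 657) - 2477) = sqrt(1036 - 2477) = sqrt(-1441) = I*sqrt(1441)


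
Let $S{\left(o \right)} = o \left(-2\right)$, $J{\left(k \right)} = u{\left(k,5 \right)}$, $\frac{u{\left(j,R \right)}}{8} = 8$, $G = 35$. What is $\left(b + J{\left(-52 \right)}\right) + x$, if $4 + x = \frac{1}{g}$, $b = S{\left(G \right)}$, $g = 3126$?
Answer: $- \frac{31259}{3126} \approx -9.9997$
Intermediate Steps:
$u{\left(j,R \right)} = 64$ ($u{\left(j,R \right)} = 8 \cdot 8 = 64$)
$J{\left(k \right)} = 64$
$S{\left(o \right)} = - 2 o$
$b = -70$ ($b = \left(-2\right) 35 = -70$)
$x = - \frac{12503}{3126}$ ($x = -4 + \frac{1}{3126} = - \frac{12503}{3126} \approx -3.9997$)
$\left(b + J{\left(-52 \right)}\right) + x = \left(-70 + 64\right) - \frac{12503}{3126} = -6 - \frac{12503}{3126} = - \frac{31259}{3126}$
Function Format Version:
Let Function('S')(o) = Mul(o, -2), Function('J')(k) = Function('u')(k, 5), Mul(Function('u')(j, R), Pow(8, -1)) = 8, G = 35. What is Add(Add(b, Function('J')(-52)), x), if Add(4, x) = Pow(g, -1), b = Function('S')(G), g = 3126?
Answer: Rational(-31259, 3126) ≈ -9.9997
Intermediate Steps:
Function('u')(j, R) = 64 (Function('u')(j, R) = Mul(8, 8) = 64)
Function('J')(k) = 64
Function('S')(o) = Mul(-2, o)
b = -70 (b = Mul(-2, 35) = -70)
x = Rational(-12503, 3126) (x = Add(-4, Pow(3126, -1)) = Add(-4, Rational(1, 3126)) = Rational(-12503, 3126) ≈ -3.9997)
Add(Add(b, Function('J')(-52)), x) = Add(Add(-70, 64), Rational(-12503, 3126)) = Add(-6, Rational(-12503, 3126)) = Rational(-31259, 3126)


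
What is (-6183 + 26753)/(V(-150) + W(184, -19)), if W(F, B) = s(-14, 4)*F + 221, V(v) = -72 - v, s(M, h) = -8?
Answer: -1210/69 ≈ -17.536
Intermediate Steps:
W(F, B) = 221 - 8*F (W(F, B) = -8*F + 221 = 221 - 8*F)
(-6183 + 26753)/(V(-150) + W(184, -19)) = (-6183 + 26753)/((-72 - 1*(-150)) + (221 - 8*184)) = 20570/((-72 + 150) + (221 - 1472)) = 20570/(78 - 1251) = 20570/(-1173) = 20570*(-1/1173) = -1210/69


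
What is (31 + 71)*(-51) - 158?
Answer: -5360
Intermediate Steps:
(31 + 71)*(-51) - 158 = 102*(-51) - 158 = -5202 - 158 = -5360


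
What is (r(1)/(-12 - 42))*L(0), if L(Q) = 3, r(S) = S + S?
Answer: -⅑ ≈ -0.11111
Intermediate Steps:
r(S) = 2*S
(r(1)/(-12 - 42))*L(0) = ((2*1)/(-12 - 42))*3 = (2/(-54))*3 = (2*(-1/54))*3 = -1/27*3 = -⅑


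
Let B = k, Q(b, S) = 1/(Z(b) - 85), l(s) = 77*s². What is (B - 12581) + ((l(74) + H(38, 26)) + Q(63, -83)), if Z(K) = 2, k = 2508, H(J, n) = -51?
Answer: 34156823/83 ≈ 4.1153e+5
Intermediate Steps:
Q(b, S) = -1/83 (Q(b, S) = 1/(2 - 85) = 1/(-83) = -1/83)
B = 2508
(B - 12581) + ((l(74) + H(38, 26)) + Q(63, -83)) = (2508 - 12581) + ((77*74² - 51) - 1/83) = -10073 + ((77*5476 - 51) - 1/83) = -10073 + ((421652 - 51) - 1/83) = -10073 + (421601 - 1/83) = -10073 + 34992882/83 = 34156823/83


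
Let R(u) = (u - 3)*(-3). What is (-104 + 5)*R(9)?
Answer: 1782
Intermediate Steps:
R(u) = 9 - 3*u (R(u) = (-3 + u)*(-3) = 9 - 3*u)
(-104 + 5)*R(9) = (-104 + 5)*(9 - 3*9) = -99*(9 - 27) = -99*(-18) = 1782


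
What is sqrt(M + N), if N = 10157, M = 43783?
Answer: 2*sqrt(13485) ≈ 232.25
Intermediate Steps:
sqrt(M + N) = sqrt(43783 + 10157) = sqrt(53940) = 2*sqrt(13485)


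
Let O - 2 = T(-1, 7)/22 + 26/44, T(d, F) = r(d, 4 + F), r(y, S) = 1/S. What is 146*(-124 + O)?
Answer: -2144740/121 ≈ -17725.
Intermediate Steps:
T(d, F) = 1/(4 + F)
O = 314/121 (O = 2 + (1/((4 + 7)*22) + 26/44) = 2 + ((1/22)/11 + 26*(1/44)) = 2 + ((1/11)*(1/22) + 13/22) = 2 + (1/242 + 13/22) = 2 + 72/121 = 314/121 ≈ 2.5950)
146*(-124 + O) = 146*(-124 + 314/121) = 146*(-14690/121) = -2144740/121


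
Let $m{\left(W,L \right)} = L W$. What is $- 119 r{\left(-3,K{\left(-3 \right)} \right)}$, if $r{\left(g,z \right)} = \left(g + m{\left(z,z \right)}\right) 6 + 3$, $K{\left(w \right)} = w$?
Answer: $-4641$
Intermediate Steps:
$r{\left(g,z \right)} = 3 + 6 g + 6 z^{2}$ ($r{\left(g,z \right)} = \left(g + z z\right) 6 + 3 = \left(g + z^{2}\right) 6 + 3 = \left(6 g + 6 z^{2}\right) + 3 = 3 + 6 g + 6 z^{2}$)
$- 119 r{\left(-3,K{\left(-3 \right)} \right)} = - 119 \left(3 + 6 \left(-3\right) + 6 \left(-3\right)^{2}\right) = - 119 \left(3 - 18 + 6 \cdot 9\right) = - 119 \left(3 - 18 + 54\right) = \left(-119\right) 39 = -4641$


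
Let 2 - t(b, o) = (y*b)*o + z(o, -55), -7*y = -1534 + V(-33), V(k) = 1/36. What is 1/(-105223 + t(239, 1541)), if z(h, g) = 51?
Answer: -36/2909300603 ≈ -1.2374e-8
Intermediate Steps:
V(k) = 1/36
y = 7889/36 (y = -(-1534 + 1/36)/7 = -1/7*(-55223/36) = 7889/36 ≈ 219.14)
t(b, o) = -49 - 7889*b*o/36 (t(b, o) = 2 - ((7889*b/36)*o + 51) = 2 - (7889*b*o/36 + 51) = 2 - (51 + 7889*b*o/36) = 2 + (-51 - 7889*b*o/36) = -49 - 7889*b*o/36)
1/(-105223 + t(239, 1541)) = 1/(-105223 + (-49 - 7889/36*239*1541)) = 1/(-105223 + (-49 - 2905510811/36)) = 1/(-105223 - 2905512575/36) = 1/(-2909300603/36) = -36/2909300603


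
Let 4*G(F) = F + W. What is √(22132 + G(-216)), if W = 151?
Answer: √88463/2 ≈ 148.71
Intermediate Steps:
G(F) = 151/4 + F/4 (G(F) = (F + 151)/4 = (151 + F)/4 = 151/4 + F/4)
√(22132 + G(-216)) = √(22132 + (151/4 + (¼)*(-216))) = √(22132 + (151/4 - 54)) = √(22132 - 65/4) = √(88463/4) = √88463/2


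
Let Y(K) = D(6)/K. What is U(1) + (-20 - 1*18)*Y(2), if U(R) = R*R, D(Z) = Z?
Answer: -113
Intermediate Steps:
U(R) = R²
Y(K) = 6/K
U(1) + (-20 - 1*18)*Y(2) = 1² + (-20 - 1*18)*(6/2) = 1 + (-20 - 18)*(6*(½)) = 1 - 38*3 = 1 - 114 = -113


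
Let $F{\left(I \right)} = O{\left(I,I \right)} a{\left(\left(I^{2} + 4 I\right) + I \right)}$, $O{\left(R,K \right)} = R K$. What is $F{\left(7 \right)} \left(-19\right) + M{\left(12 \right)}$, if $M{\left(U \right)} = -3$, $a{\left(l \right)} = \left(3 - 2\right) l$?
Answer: $-78207$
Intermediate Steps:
$a{\left(l \right)} = l$ ($a{\left(l \right)} = 1 l = l$)
$O{\left(R,K \right)} = K R$
$F{\left(I \right)} = I^{2} \left(I^{2} + 5 I\right)$ ($F{\left(I \right)} = I I \left(\left(I^{2} + 4 I\right) + I\right) = I^{2} \left(I^{2} + 5 I\right)$)
$F{\left(7 \right)} \left(-19\right) + M{\left(12 \right)} = 7^{3} \left(5 + 7\right) \left(-19\right) - 3 = 343 \cdot 12 \left(-19\right) - 3 = 4116 \left(-19\right) - 3 = -78204 - 3 = -78207$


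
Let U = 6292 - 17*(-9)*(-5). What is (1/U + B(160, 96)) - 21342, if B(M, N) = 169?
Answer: -117023170/5527 ≈ -21173.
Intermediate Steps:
U = 5527 (U = 6292 + 153*(-5) = 6292 - 765 = 5527)
(1/U + B(160, 96)) - 21342 = (1/5527 + 169) - 21342 = 934064/5527 - 21342 = -117023170/5527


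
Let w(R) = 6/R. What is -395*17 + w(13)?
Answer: -87289/13 ≈ -6714.5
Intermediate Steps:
-395*17 + w(13) = -395*17 + 6/13 = -6715 + 6*(1/13) = -6715 + 6/13 = -87289/13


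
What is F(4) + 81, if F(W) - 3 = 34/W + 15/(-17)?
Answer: 3115/34 ≈ 91.618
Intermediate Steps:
F(W) = 36/17 + 34/W (F(W) = 3 + (34/W + 15/(-17)) = 3 + (34/W + 15*(-1/17)) = 3 + (34/W - 15/17) = 3 + (-15/17 + 34/W) = 36/17 + 34/W)
F(4) + 81 = (36/17 + 34/4) + 81 = (36/17 + 34*(1/4)) + 81 = (36/17 + 17/2) + 81 = 361/34 + 81 = 3115/34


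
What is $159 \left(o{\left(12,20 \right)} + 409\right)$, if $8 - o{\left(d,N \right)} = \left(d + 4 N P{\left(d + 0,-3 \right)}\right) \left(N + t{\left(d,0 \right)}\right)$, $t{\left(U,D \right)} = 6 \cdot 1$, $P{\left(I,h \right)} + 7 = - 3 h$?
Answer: $-644745$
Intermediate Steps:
$P{\left(I,h \right)} = -7 - 3 h$
$t{\left(U,D \right)} = 6$
$o{\left(d,N \right)} = 8 - \left(6 + N\right) \left(d + 8 N\right)$ ($o{\left(d,N \right)} = 8 - \left(d + 4 N \left(-7 - -9\right)\right) \left(N + 6\right) = 8 - \left(d + 4 N \left(-7 + 9\right)\right) \left(6 + N\right) = 8 - \left(d + 4 N 2\right) \left(6 + N\right) = 8 - \left(d + 8 N\right) \left(6 + N\right) = 8 - \left(6 + N\right) \left(d + 8 N\right)$)
$159 \left(o{\left(12,20 \right)} + 409\right) = 159 \left(\left(8 - 960 - 8 \cdot 20^{2} - 72 - 20 \cdot 12\right) + 409\right) = 159 \left(\left(8 - 960 - 3200 - 72 - 240\right) + 409\right) = 159 \left(-4464 + 409\right) = 159 \left(-4055\right) = -644745$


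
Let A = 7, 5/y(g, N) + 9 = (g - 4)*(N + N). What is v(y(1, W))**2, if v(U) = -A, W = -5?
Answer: 49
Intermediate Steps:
y(g, N) = 5/(-9 + 2*N*(-4 + g)) (y(g, N) = 5/(-9 + (g - 4)*(N + N)) = 5/(-9 + (-4 + g)*(2*N)) = 5/(-9 + 2*N*(-4 + g)))
v(U) = -7 (v(U) = -1*7 = -7)
v(y(1, W))**2 = (-7)**2 = 49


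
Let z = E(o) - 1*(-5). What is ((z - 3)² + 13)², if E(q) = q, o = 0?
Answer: 289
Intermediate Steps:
z = 5 (z = 0 - 1*(-5) = 0 + 5 = 5)
((z - 3)² + 13)² = ((5 - 3)² + 13)² = (2² + 13)² = (4 + 13)² = 17² = 289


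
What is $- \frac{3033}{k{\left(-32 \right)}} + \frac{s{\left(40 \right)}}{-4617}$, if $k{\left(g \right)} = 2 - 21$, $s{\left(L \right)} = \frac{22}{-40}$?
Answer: $\frac{14740391}{92340} \approx 159.63$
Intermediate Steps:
$s{\left(L \right)} = - \frac{11}{20}$ ($s{\left(L \right)} = 22 \left(- \frac{1}{40}\right) = - \frac{11}{20}$)
$k{\left(g \right)} = -19$ ($k{\left(g \right)} = 2 - 21 = -19$)
$- \frac{3033}{k{\left(-32 \right)}} + \frac{s{\left(40 \right)}}{-4617} = - \frac{3033}{-19} - \frac{11}{20 \left(-4617\right)} = \left(-3033\right) \left(- \frac{1}{19}\right) - - \frac{11}{92340} = \frac{3033}{19} + \frac{11}{92340} = \frac{14740391}{92340}$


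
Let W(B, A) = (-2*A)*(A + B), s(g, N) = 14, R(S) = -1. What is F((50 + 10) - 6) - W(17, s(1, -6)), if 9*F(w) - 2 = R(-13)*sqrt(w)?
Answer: 7814/9 - sqrt(6)/3 ≈ 867.41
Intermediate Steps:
W(B, A) = -2*A*(A + B)
F(w) = 2/9 - sqrt(w)/9 (F(w) = 2/9 + (-sqrt(w))/9 = 2/9 - sqrt(w)/9)
F((50 + 10) - 6) - W(17, s(1, -6)) = (2/9 - sqrt((50 + 10) - 6)/9) - (-2)*14*(14 + 17) = (2/9 - sqrt(60 - 6)/9) - (-2)*14*31 = (2/9 - sqrt(6)/3) - 1*(-868) = (2/9 - sqrt(6)/3) + 868 = 7814/9 - sqrt(6)/3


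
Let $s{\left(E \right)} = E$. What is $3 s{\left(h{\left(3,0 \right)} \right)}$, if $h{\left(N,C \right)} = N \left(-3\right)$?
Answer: $-27$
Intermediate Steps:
$h{\left(N,C \right)} = - 3 N$
$3 s{\left(h{\left(3,0 \right)} \right)} = 3 \left(\left(-3\right) 3\right) = 3 \left(-9\right) = -27$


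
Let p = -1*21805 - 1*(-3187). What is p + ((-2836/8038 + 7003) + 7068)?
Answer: -18275811/4019 ≈ -4547.4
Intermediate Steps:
p = -18618 (p = -21805 + 3187 = -18618)
p + ((-2836/8038 + 7003) + 7068) = -18618 + ((-2836/8038 + 7003) + 7068) = -18618 + ((-2836*1/8038 + 7003) + 7068) = -18618 + ((-1418/4019 + 7003) + 7068) = -18618 + (28143639/4019 + 7068) = -18618 + 56549931/4019 = -18275811/4019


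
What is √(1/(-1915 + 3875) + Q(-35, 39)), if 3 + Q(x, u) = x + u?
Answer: √19610/140 ≈ 1.0003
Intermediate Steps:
Q(x, u) = -3 + u + x (Q(x, u) = -3 + (x + u) = -3 + (u + x) = -3 + u + x)
√(1/(-1915 + 3875) + Q(-35, 39)) = √(1/(-1915 + 3875) + (-3 + 39 - 35)) = √(1/1960 + 1) = √(1961/1960) = √19610/140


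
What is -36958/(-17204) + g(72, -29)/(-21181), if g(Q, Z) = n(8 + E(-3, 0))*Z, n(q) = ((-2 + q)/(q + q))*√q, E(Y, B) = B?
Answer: 1087/506 + 87*√2/84724 ≈ 2.1497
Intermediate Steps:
n(q) = (-2 + q)/(2*√q) (n(q) = ((-2 + q)/((2*q)))*√q = ((-2 + q)*(1/(2*q)))*√q = ((-2 + q)/(2*q))*√q = (-2 + q)/(2*√q))
g(Q, Z) = 3*Z*√2/4 (g(Q, Z) = ((-2 + (8 + 0))/(2*√(8 + 0)))*Z = ((-2 + 8)/(2*√8))*Z = ((½)*(√2/4)*6)*Z = (3*√2/4)*Z = 3*Z*√2/4)
-36958/(-17204) + g(72, -29)/(-21181) = -36958/(-17204) + ((¾)*(-29)*√2)/(-21181) = -36958*(-1/17204) - 87*√2/4*(-1/21181) = 1087/506 + 87*√2/84724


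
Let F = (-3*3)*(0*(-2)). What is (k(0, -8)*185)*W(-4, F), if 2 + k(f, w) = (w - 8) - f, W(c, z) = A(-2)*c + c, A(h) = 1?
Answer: 26640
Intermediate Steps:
F = 0 (F = -9*0 = 0)
W(c, z) = 2*c (W(c, z) = 1*c + c = c + c = 2*c)
k(f, w) = -10 + w - f (k(f, w) = -2 + ((w - 8) - f) = -2 + ((-8 + w) - f) = -2 + (-8 + w - f) = -10 + w - f)
(k(0, -8)*185)*W(-4, F) = ((-10 - 8 - 1*0)*185)*(2*(-4)) = ((-10 - 8 + 0)*185)*(-8) = -18*185*(-8) = -3330*(-8) = 26640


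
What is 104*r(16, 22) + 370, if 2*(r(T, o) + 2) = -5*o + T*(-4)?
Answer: -8886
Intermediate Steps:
r(T, o) = -2 - 2*T - 5*o/2 (r(T, o) = -2 + (-5*o + T*(-4))/2 = -2 + (-5*o - 4*T)/2 = -2 + (-2*T - 5*o/2) = -2 - 2*T - 5*o/2)
104*r(16, 22) + 370 = 104*(-2 - 2*16 - 5/2*22) + 370 = 104*(-2 - 32 - 55) + 370 = 104*(-89) + 370 = -9256 + 370 = -8886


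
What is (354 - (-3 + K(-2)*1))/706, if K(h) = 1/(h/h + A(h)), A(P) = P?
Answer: 179/353 ≈ 0.50708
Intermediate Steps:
K(h) = 1/(1 + h) (K(h) = 1/(h/h + h) = 1/(1 + h))
(354 - (-3 + K(-2)*1))/706 = (354 - (-3 + 1/(1 - 2)))/706 = (354 - (-3 + 1/(-1)))*(1/706) = (354 - (-3 - 1*1))*(1/706) = (354 - (-3 - 1))*(1/706) = (354 - 1*(-4))*(1/706) = (354 + 4)*(1/706) = 358*(1/706) = 179/353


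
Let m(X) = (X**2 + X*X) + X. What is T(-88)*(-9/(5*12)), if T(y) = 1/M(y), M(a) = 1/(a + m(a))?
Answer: -11484/5 ≈ -2296.8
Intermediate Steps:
m(X) = X + 2*X**2 (m(X) = (X**2 + X**2) + X = 2*X**2 + X = X + 2*X**2)
M(a) = 1/(a + a*(1 + 2*a))
T(y) = 2*y*(1 + y) (T(y) = 1/(1/(2*y*(1 + y))) = 2*y*(1 + y))
T(-88)*(-9/(5*12)) = (2*(-88)*(1 - 88))*(-9/(5*12)) = (2*(-88)*(-87))*(-9/60) = 15312*(-9*1/60) = 15312*(-3/20) = -11484/5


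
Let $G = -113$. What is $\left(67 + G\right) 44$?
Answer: $-2024$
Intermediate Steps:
$\left(67 + G\right) 44 = \left(67 - 113\right) 44 = \left(-46\right) 44 = -2024$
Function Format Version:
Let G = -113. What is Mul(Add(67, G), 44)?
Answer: -2024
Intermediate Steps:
Mul(Add(67, G), 44) = Mul(Add(67, -113), 44) = Mul(-46, 44) = -2024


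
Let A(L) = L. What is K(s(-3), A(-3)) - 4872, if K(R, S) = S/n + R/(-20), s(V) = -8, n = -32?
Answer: -779441/160 ≈ -4871.5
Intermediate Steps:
K(R, S) = -R/20 - S/32 (K(R, S) = S/(-32) + R/(-20) = S*(-1/32) + R*(-1/20) = -S/32 - R/20 = -R/20 - S/32)
K(s(-3), A(-3)) - 4872 = (-1/20*(-8) - 1/32*(-3)) - 4872 = (⅖ + 3/32) - 4872 = 79/160 - 4872 = -779441/160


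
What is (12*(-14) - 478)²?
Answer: 417316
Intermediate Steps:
(12*(-14) - 478)² = (-168 - 478)² = (-646)² = 417316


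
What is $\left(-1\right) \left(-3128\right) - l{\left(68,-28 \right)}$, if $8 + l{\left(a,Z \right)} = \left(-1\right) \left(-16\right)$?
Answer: $3120$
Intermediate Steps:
$l{\left(a,Z \right)} = 8$ ($l{\left(a,Z \right)} = -8 - -16 = -8 + 16 = 8$)
$\left(-1\right) \left(-3128\right) - l{\left(68,-28 \right)} = \left(-1\right) \left(-3128\right) - 8 = 3128 - 8 = 3120$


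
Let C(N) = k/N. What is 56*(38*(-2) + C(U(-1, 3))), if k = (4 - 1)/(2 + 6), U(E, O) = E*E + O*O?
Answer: -42539/10 ≈ -4253.9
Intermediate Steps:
U(E, O) = E² + O²
k = 3/8 ≈ 0.37500
C(N) = 3/(8*N)
56*(38*(-2) + C(U(-1, 3))) = 56*(38*(-2) + 3/(8*((-1)² + 3²))) = 56*(-76 + 3/(8*(1 + 9))) = 56*(-76 + (3/8)/10) = 56*(-76 + (3/8)*(⅒)) = 56*(-76 + 3/80) = 56*(-6077/80) = -42539/10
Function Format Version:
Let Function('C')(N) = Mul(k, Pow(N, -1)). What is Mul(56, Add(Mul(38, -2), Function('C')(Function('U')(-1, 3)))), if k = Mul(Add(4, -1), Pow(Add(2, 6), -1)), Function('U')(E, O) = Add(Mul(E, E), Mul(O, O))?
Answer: Rational(-42539, 10) ≈ -4253.9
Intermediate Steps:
Function('U')(E, O) = Add(Pow(E, 2), Pow(O, 2))
k = Rational(3, 8) (k = Mul(3, Pow(8, -1)) = Mul(3, Rational(1, 8)) = Rational(3, 8) ≈ 0.37500)
Function('C')(N) = Mul(Rational(3, 8), Pow(N, -1))
Mul(56, Add(Mul(38, -2), Function('C')(Function('U')(-1, 3)))) = Mul(56, Add(Mul(38, -2), Mul(Rational(3, 8), Pow(Add(Pow(-1, 2), Pow(3, 2)), -1)))) = Mul(56, Add(-76, Mul(Rational(3, 8), Pow(Add(1, 9), -1)))) = Mul(56, Add(-76, Mul(Rational(3, 8), Pow(10, -1)))) = Mul(56, Add(-76, Mul(Rational(3, 8), Rational(1, 10)))) = Mul(56, Add(-76, Rational(3, 80))) = Mul(56, Rational(-6077, 80)) = Rational(-42539, 10)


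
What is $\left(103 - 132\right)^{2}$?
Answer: $841$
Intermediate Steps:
$\left(103 - 132\right)^{2} = \left(-29\right)^{2} = 841$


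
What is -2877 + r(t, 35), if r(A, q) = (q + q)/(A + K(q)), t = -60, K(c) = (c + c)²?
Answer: -1392461/484 ≈ -2877.0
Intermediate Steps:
K(c) = 4*c² (K(c) = (2*c)² = 4*c²)
r(A, q) = 2*q/(A + 4*q²) (r(A, q) = (q + q)/(A + 4*q²) = (2*q)/(A + 4*q²) = 2*q/(A + 4*q²))
-2877 + r(t, 35) = -2877 + 2*35/(-60 + 4*35²) = -2877 + 2*35/(-60 + 4*1225) = -2877 + 2*35/(-60 + 4900) = -2877 + 2*35/4840 = -2877 + 2*35*(1/4840) = -2877 + 7/484 = -1392461/484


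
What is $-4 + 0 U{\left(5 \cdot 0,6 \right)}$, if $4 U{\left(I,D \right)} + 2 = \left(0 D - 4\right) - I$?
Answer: $-4$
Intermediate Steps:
$U{\left(I,D \right)} = - \frac{3}{2} - \frac{I}{4}$ ($U{\left(I,D \right)} = - \frac{1}{2} + \frac{\left(0 D - 4\right) - I}{4} = - \frac{1}{2} + \frac{\left(0 - 4\right) - I}{4} = - \frac{1}{2} + \frac{-4 - I}{4} = - \frac{1}{2} - \left(1 + \frac{I}{4}\right) = - \frac{3}{2} - \frac{I}{4}$)
$-4 + 0 U{\left(5 \cdot 0,6 \right)} = -4 + 0 \left(- \frac{3}{2} - \frac{5 \cdot 0}{4}\right) = -4 + 0 \left(- \frac{3}{2} - 0\right) = -4 + 0 \left(- \frac{3}{2} + 0\right) = -4 + 0 \left(- \frac{3}{2}\right) = -4 + 0 = -4$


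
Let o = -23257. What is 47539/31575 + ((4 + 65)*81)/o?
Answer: 929141848/734339775 ≈ 1.2653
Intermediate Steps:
47539/31575 + ((4 + 65)*81)/o = 47539/31575 + ((4 + 65)*81)/(-23257) = 47539*(1/31575) + (69*81)*(-1/23257) = 47539/31575 + 5589*(-1/23257) = 47539/31575 - 5589/23257 = 929141848/734339775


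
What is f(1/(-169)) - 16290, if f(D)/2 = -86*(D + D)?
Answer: -2752666/169 ≈ -16288.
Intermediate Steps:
f(D) = -344*D (f(D) = 2*(-86*(D + D)) = 2*(-172*D) = -344*D)
f(1/(-169)) - 16290 = -344/(-169) - 16290 = -344*(-1/169) - 16290 = 344/169 - 16290 = -2752666/169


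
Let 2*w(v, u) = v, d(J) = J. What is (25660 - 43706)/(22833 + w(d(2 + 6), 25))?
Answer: -18046/22837 ≈ -0.79021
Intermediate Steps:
w(v, u) = v/2
(25660 - 43706)/(22833 + w(d(2 + 6), 25)) = (25660 - 43706)/(22833 + (2 + 6)/2) = -18046/(22833 + (1/2)*8) = -18046/(22833 + 4) = -18046/22837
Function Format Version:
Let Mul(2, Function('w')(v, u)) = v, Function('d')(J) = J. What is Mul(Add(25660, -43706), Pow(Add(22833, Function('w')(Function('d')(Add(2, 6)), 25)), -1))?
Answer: Rational(-18046, 22837) ≈ -0.79021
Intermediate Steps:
Function('w')(v, u) = Mul(Rational(1, 2), v)
Mul(Add(25660, -43706), Pow(Add(22833, Function('w')(Function('d')(Add(2, 6)), 25)), -1)) = Mul(Add(25660, -43706), Pow(Add(22833, Mul(Rational(1, 2), Add(2, 6))), -1)) = Mul(-18046, Pow(Add(22833, Mul(Rational(1, 2), 8)), -1)) = Mul(-18046, Pow(Add(22833, 4), -1)) = Mul(-18046, Pow(22837, -1)) = Mul(-18046, Rational(1, 22837)) = Rational(-18046, 22837)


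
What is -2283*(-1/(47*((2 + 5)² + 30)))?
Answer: 2283/3713 ≈ 0.61487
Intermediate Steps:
-2283*(-1/(47*((2 + 5)² + 30))) = -2283*(-1/(47*(7² + 30))) = -2283*(-1/(47*(49 + 30))) = -2283/((-47*79)) = -2283/(-3713) = -2283*(-1/3713) = 2283/3713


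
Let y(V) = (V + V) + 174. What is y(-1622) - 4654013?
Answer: -4657083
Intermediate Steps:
y(V) = 174 + 2*V (y(V) = 2*V + 174 = 174 + 2*V)
y(-1622) - 4654013 = (174 + 2*(-1622)) - 4654013 = (174 - 3244) - 4654013 = -3070 - 4654013 = -4657083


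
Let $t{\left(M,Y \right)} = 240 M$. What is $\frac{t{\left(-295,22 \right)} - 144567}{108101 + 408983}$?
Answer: $- \frac{215367}{517084} \approx -0.4165$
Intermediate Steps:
$\frac{t{\left(-295,22 \right)} - 144567}{108101 + 408983} = \frac{240 \left(-295\right) - 144567}{108101 + 408983} = \frac{-70800 - 144567}{517084} = \left(-215367\right) \frac{1}{517084} = - \frac{215367}{517084}$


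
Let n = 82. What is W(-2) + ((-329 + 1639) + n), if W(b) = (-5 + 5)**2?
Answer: 1392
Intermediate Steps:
W(b) = 0 (W(b) = 0**2 = 0)
W(-2) + ((-329 + 1639) + n) = 0 + ((-329 + 1639) + 82) = 0 + (1310 + 82) = 0 + 1392 = 1392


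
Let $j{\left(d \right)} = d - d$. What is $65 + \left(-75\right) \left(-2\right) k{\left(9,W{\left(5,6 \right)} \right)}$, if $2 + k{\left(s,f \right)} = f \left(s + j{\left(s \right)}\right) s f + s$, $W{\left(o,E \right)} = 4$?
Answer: $195515$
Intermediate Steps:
$j{\left(d \right)} = 0$
$k{\left(s,f \right)} = -2 + s + f^{2} s^{2}$ ($k{\left(s,f \right)} = -2 + \left(f \left(s + 0\right) s f + s\right) = -2 + \left(f s s f + s\right) = -2 + \left(f s^{2} f + s\right) = -2 + \left(f^{2} s^{2} + s\right) = -2 + \left(s + f^{2} s^{2}\right) = -2 + s + f^{2} s^{2}$)
$65 + \left(-75\right) \left(-2\right) k{\left(9,W{\left(5,6 \right)} \right)} = 65 + \left(-75\right) \left(-2\right) \left(-2 + 9 + 4^{2} \cdot 9^{2}\right) = 65 + 150 \left(-2 + 9 + 16 \cdot 81\right) = 65 + 150 \left(-2 + 9 + 1296\right) = 65 + 150 \cdot 1303 = 65 + 195450 = 195515$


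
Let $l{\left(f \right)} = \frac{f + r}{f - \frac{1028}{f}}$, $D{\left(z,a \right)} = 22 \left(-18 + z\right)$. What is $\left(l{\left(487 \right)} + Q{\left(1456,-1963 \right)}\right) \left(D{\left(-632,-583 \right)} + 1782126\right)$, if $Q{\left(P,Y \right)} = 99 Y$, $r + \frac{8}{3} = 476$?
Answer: $- \frac{10581698954952448}{30801} \approx -3.4355 \cdot 10^{11}$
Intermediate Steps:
$D{\left(z,a \right)} = -396 + 22 z$
$r = \frac{1420}{3}$ ($r = - \frac{8}{3} + 476 = \frac{1420}{3} \approx 473.33$)
$l{\left(f \right)} = \frac{\frac{1420}{3} + f}{f - \frac{1028}{f}}$ ($l{\left(f \right)} = \frac{f + \frac{1420}{3}}{f - \frac{1028}{f}} = \frac{\frac{1420}{3} + f}{f - \frac{1028}{f}}$)
$\left(l{\left(487 \right)} + Q{\left(1456,-1963 \right)}\right) \left(D{\left(-632,-583 \right)} + 1782126\right) = \left(\frac{1}{3} \cdot 487 \frac{1}{-1028 + 487^{2}} \left(1420 + 3 \cdot 487\right) + 99 \left(-1963\right)\right) \left(\left(-396 + 22 \left(-632\right)\right) + 1782126\right) = \left(\frac{1}{3} \cdot 487 \frac{1}{-1028 + 237169} \left(1420 + 1461\right) - 194337\right) \left(\left(-396 - 13904\right) + 1782126\right) = \left(\frac{1}{3} \cdot 487 \cdot \frac{1}{236141} \cdot 2881 - 194337\right) \left(-14300 + 1782126\right) = \left(\frac{1}{3} \cdot 487 \cdot \frac{1}{236141} \cdot 2881 - 194337\right) 1767826 = \left(\frac{1403047}{708423} - 194337\right) 1767826 = \left(- \frac{137671397504}{708423}\right) 1767826 = - \frac{10581698954952448}{30801}$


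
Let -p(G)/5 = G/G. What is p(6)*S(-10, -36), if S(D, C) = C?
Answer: 180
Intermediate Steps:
p(G) = -5 (p(G) = -5*G/G = -5*1 = -5)
p(6)*S(-10, -36) = -5*(-36) = 180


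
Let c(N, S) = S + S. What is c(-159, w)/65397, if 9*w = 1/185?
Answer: 2/108886005 ≈ 1.8368e-8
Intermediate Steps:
w = 1/1665 (w = (⅑)/185 = (⅑)*(1/185) = 1/1665 ≈ 0.00060060)
c(N, S) = 2*S
c(-159, w)/65397 = (2*(1/1665))/65397 = (2/1665)*(1/65397) = 2/108886005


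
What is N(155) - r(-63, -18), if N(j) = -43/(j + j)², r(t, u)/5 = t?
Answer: 30271457/96100 ≈ 315.00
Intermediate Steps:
r(t, u) = 5*t
N(j) = -43/(4*j²) (N(j) = -43*1/(4*j²) = -43/(4*j²))
N(155) - r(-63, -18) = -43/4/155² - 5*(-63) = -43/4*1/24025 - 1*(-315) = -43/96100 + 315 = 30271457/96100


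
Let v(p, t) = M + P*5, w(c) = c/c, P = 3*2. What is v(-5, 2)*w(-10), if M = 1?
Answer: 31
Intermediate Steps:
P = 6
w(c) = 1
v(p, t) = 31 (v(p, t) = 1 + 6*5 = 1 + 30 = 31)
v(-5, 2)*w(-10) = 31*1 = 31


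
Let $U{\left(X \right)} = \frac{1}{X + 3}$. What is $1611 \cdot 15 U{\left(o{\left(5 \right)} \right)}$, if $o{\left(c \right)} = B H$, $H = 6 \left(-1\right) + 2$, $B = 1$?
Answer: $-24165$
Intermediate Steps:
$H = -4$ ($H = -6 + 2 = -4$)
$o{\left(c \right)} = -4$ ($o{\left(c \right)} = 1 \left(-4\right) = -4$)
$U{\left(X \right)} = \frac{1}{3 + X}$
$1611 \cdot 15 U{\left(o{\left(5 \right)} \right)} = \frac{1611 \cdot 15}{3 - 4} = \frac{24165}{-1} = 24165 \left(-1\right) = -24165$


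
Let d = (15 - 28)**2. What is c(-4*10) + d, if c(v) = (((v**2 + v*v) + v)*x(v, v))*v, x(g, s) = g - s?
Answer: 169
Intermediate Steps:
d = 169 (d = (-13)**2 = 169)
c(v) = 0 (c(v) = (((v**2 + v*v) + v)*(v - v))*v = (((v**2 + v**2) + v)*0)*v = ((2*v**2 + v)*0)*v = ((v + 2*v**2)*0)*v = 0*v = 0)
c(-4*10) + d = 0 + 169 = 169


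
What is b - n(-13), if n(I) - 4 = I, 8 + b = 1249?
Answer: 1250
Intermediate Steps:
b = 1241 (b = -8 + 1249 = 1241)
n(I) = 4 + I
b - n(-13) = 1241 - (4 - 13) = 1241 - 1*(-9) = 1241 + 9 = 1250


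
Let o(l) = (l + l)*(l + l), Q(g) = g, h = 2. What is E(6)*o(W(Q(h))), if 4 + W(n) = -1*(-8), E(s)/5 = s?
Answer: 1920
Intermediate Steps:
E(s) = 5*s
W(n) = 4 (W(n) = -4 - 1*(-8) = -4 + 8 = 4)
o(l) = 4*l² (o(l) = (2*l)*(2*l) = 4*l²)
E(6)*o(W(Q(h))) = (5*6)*(4*4²) = 30*(4*16) = 30*64 = 1920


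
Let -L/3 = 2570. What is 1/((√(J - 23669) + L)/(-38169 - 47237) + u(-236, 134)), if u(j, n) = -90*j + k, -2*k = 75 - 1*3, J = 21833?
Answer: 12888879478567/273296964003107916 + 42703*I*√51/273296964003107916 ≈ 4.7161e-5 + 1.1159e-12*I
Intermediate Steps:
k = -36 (k = -(75 - 1*3)/2 = -(75 - 3)/2 = -½*72 = -36)
L = -7710 (L = -3*2570 = -7710)
u(j, n) = -36 - 90*j (u(j, n) = -90*j - 36 = -36 - 90*j)
1/((√(J - 23669) + L)/(-38169 - 47237) + u(-236, 134)) = 1/((√(21833 - 23669) - 7710)/(-38169 - 47237) + (-36 - 90*(-236))) = 1/((√(-1836) - 7710)/(-85406) + (-36 + 21240)) = 1/((6*I*√51 - 7710)*(-1/85406) + 21204) = 1/((-7710 + 6*I*√51)*(-1/85406) + 21204) = 1/((3855/42703 - 3*I*√51/42703) + 21204) = 1/(905478267/42703 - 3*I*√51/42703)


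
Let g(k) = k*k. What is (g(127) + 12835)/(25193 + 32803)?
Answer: 7241/14499 ≈ 0.49941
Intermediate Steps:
g(k) = k²
(g(127) + 12835)/(25193 + 32803) = (127² + 12835)/(25193 + 32803) = (16129 + 12835)/57996 = 28964*(1/57996) = 7241/14499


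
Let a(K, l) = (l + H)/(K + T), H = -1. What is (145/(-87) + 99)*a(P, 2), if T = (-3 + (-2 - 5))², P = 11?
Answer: 292/333 ≈ 0.87688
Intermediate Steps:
T = 100 (T = (-3 - 7)² = (-10)² = 100)
a(K, l) = (-1 + l)/(100 + K) (a(K, l) = (l - 1)/(K + 100) = (-1 + l)/(100 + K))
(145/(-87) + 99)*a(P, 2) = (145/(-87) + 99)*((-1 + 2)/(100 + 11)) = (145*(-1/87) + 99)*(1/111) = (-5/3 + 99)*((1/111)*1) = (292/3)*(1/111) = 292/333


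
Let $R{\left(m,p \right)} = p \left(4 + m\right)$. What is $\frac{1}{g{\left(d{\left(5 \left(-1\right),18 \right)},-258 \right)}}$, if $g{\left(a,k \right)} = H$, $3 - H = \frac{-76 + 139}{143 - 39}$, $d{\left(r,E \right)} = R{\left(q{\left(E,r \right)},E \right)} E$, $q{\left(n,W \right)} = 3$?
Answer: $\frac{104}{249} \approx 0.41767$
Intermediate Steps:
$d{\left(r,E \right)} = 7 E^{2}$ ($d{\left(r,E \right)} = E \left(4 + 3\right) E = E 7 E = 7 E E = 7 E^{2}$)
$H = \frac{249}{104}$ ($H = 3 - \frac{-76 + 139}{143 - 39} = 3 - \frac{63}{104} = \frac{249}{104} \approx 2.3942$)
$g{\left(a,k \right)} = \frac{249}{104}$
$\frac{1}{g{\left(d{\left(5 \left(-1\right),18 \right)},-258 \right)}} = \frac{1}{\frac{249}{104}} = \frac{104}{249}$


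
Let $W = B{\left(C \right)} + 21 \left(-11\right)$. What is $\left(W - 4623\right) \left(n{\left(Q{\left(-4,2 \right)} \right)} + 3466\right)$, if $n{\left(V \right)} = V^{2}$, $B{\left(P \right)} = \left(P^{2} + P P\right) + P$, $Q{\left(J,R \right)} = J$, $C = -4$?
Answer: $-16804132$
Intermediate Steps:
$B{\left(P \right)} = P + 2 P^{2}$ ($B{\left(P \right)} = \left(P^{2} + P^{2}\right) + P = 2 P^{2} + P = P + 2 P^{2}$)
$W = -203$ ($W = - 4 \left(1 + 2 \left(-4\right)\right) + 21 \left(-11\right) = - 4 \left(1 - 8\right) - 231 = \left(-4\right) \left(-7\right) - 231 = 28 - 231 = -203$)
$\left(W - 4623\right) \left(n{\left(Q{\left(-4,2 \right)} \right)} + 3466\right) = \left(-203 - 4623\right) \left(\left(-4\right)^{2} + 3466\right) = - 4826 \left(16 + 3466\right) = \left(-4826\right) 3482 = -16804132$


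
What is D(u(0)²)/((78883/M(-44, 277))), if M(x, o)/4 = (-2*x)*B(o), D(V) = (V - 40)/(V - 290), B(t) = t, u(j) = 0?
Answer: 390016/2287607 ≈ 0.17049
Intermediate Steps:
D(V) = (-40 + V)/(-290 + V)
M(x, o) = -8*o*x (M(x, o) = 4*((-2*x)*o) = 4*(-2*o*x) = -8*o*x)
D(u(0)²)/((78883/M(-44, 277))) = ((-40 + 0²)/(-290 + 0²))/((78883/((-8*277*(-44))))) = ((-40 + 0)/(-290 + 0))/((78883/97504)) = (-40/(-290))/((78883*(1/97504))) = (-1/290*(-40))/(78883/97504) = (4/29)*(97504/78883) = 390016/2287607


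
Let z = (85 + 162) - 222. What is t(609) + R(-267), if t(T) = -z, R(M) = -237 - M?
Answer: 5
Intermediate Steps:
z = 25 (z = 247 - 222 = 25)
t(T) = -25 (t(T) = -1*25 = -25)
t(609) + R(-267) = -25 + (-237 - 1*(-267)) = -25 + (-237 + 267) = -25 + 30 = 5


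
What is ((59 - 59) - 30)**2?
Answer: 900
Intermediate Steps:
((59 - 59) - 30)**2 = (0 - 30)**2 = (-30)**2 = 900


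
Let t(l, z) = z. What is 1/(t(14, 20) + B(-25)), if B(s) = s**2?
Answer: 1/645 ≈ 0.0015504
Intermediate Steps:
1/(t(14, 20) + B(-25)) = 1/(20 + (-25)**2) = 1/(20 + 625) = 1/645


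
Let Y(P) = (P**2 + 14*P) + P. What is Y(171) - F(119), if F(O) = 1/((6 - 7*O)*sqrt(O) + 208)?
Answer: 2587236392530/81344287 + 827*sqrt(119)/81344287 ≈ 31806.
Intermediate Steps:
Y(P) = P**2 + 15*P
F(O) = 1/(208 + sqrt(O)*(6 - 7*O)) (F(O) = 1/(sqrt(O)*(6 - 7*O) + 208) = 1/(208 + sqrt(O)*(6 - 7*O)))
Y(171) - F(119) = 171*(15 + 171) - 1/(208 - 833*sqrt(119) + 6*sqrt(119)) = 171*186 - 1/(208 - 833*sqrt(119) + 6*sqrt(119)) = 31806 - 1/(208 - 833*sqrt(119) + 6*sqrt(119)) = 31806 - 1/(208 - 827*sqrt(119))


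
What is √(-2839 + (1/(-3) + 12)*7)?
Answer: 4*I*√1551/3 ≈ 52.51*I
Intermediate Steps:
√(-2839 + (1/(-3) + 12)*7) = √(-2839 + (-⅓ + 12)*7) = √(-2839 + (35/3)*7) = √(-2839 + 245/3) = √(-8272/3) = 4*I*√1551/3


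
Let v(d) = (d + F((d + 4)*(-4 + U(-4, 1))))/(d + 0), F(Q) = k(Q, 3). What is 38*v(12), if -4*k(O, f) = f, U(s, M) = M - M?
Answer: 285/8 ≈ 35.625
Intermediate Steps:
U(s, M) = 0
k(O, f) = -f/4
F(Q) = -¾ (F(Q) = -¼*3 = -¾)
v(d) = (-¾ + d)/d (v(d) = (d - ¾)/(d + 0) = (-¾ + d)/d)
38*v(12) = 38*((-¾ + 12)/12) = 38*((1/12)*(45/4)) = 38*(15/16) = 285/8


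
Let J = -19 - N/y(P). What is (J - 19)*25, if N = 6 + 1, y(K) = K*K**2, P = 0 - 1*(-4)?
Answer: -60975/64 ≈ -952.73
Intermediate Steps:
P = 4 (P = 0 + 4 = 4)
y(K) = K**3
N = 7
J = -1223/64 (J = -19 - 7/(4**3) = -19 - 7/64 = -1223/64 ≈ -19.109)
(J - 19)*25 = (-1223/64 - 19)*25 = -2439/64*25 = -60975/64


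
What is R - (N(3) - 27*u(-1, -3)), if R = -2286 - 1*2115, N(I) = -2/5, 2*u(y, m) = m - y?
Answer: -22138/5 ≈ -4427.6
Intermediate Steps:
u(y, m) = m/2 - y/2 (u(y, m) = (m - y)/2 = m/2 - y/2)
N(I) = -⅖ (N(I) = -2*⅕ = -⅖)
R = -4401 (R = -2286 - 2115 = -4401)
R - (N(3) - 27*u(-1, -3)) = -4401 - (-⅖ - 27*((½)*(-3) - ½*(-1))) = -4401 - (-⅖ - 27*(-3/2 + ½)) = -4401 - (-⅖ - 27*(-1)) = -4401 - (-⅖ + 27) = -4401 - 1*133/5 = -4401 - 133/5 = -22138/5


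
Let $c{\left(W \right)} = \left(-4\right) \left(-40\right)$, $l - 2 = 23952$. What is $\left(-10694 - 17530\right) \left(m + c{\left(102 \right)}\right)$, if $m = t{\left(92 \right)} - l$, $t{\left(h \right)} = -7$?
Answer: $671759424$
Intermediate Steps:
$l = 23954$ ($l = 2 + 23952 = 23954$)
$c{\left(W \right)} = 160$
$m = -23961$ ($m = -7 - 23954 = -23961$)
$\left(-10694 - 17530\right) \left(m + c{\left(102 \right)}\right) = \left(-10694 - 17530\right) \left(-23961 + 160\right) = \left(-28224\right) \left(-23801\right) = 671759424$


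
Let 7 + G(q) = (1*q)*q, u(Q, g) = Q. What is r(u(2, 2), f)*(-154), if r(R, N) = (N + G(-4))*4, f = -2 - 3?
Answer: -2464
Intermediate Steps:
f = -5
G(q) = -7 + q² (G(q) = -7 + (1*q)*q = -7 + q*q = -7 + q²)
r(R, N) = 36 + 4*N (r(R, N) = (N + (-7 + (-4)²))*4 = (N + (-7 + 16))*4 = (N + 9)*4 = (9 + N)*4 = 36 + 4*N)
r(u(2, 2), f)*(-154) = (36 + 4*(-5))*(-154) = (36 - 20)*(-154) = 16*(-154) = -2464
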